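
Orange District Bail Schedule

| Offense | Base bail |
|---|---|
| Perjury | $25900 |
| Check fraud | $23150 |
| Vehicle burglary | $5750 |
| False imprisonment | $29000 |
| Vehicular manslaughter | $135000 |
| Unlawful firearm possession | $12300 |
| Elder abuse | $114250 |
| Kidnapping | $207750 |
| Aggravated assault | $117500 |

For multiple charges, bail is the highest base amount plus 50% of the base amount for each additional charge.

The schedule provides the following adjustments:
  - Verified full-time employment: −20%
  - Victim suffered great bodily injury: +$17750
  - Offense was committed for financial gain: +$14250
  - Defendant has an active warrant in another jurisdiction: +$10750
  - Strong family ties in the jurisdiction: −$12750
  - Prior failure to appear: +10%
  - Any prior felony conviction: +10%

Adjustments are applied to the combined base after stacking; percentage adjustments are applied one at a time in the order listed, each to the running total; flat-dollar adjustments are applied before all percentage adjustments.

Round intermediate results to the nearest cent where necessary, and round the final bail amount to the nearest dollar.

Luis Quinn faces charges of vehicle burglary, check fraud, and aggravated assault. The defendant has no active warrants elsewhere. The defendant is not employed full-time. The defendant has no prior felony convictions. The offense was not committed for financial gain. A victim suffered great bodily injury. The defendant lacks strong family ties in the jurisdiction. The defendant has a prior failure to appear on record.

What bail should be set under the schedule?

$164670

Base amounts from the schedule: vehicle burglary $5750; check fraud $23150; aggravated assault $117500.
Stacking rule: highest base plus 50% of each additional charge. Highest is aggravated assault at $117500. Additional: $5750 × 50% = $2875; $23150 × 50% = $11575. Combined base = $117500 + $14450 = $131950.
Victim suffered great bodily injury (+$17750 flat): $131950 + $17750 = $149700.
Prior failure to appear (+10%): $149700 × 1.1 = $164670.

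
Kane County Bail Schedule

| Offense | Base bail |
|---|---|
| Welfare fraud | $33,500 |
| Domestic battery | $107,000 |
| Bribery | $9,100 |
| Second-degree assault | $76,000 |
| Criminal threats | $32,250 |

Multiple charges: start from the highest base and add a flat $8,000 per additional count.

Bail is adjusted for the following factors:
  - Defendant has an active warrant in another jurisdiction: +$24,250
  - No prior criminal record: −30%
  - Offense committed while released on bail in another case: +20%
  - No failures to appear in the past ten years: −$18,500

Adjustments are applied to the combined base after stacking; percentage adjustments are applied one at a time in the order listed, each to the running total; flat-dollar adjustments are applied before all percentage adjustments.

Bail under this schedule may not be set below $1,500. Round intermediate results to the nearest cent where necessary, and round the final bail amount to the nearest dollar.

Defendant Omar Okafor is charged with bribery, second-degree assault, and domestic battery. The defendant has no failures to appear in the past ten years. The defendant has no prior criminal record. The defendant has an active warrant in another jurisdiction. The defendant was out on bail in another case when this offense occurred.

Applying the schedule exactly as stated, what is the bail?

$108,150

Base amounts from the schedule: bribery $9,100; second-degree assault $76,000; domestic battery $107,000.
Stacking rule: highest base plus $8,000 per additional charge. Highest is domestic battery at $107,000; 2 additional charges → +$16,000. Combined base = $123,000.
Defendant has an active warrant in another jurisdiction (+$24,250 flat): $123,000 + $24,250 = $147,250.
No failures to appear in the past ten years (−$18,500 flat): $147,250 − $18,500 = $128,750.
No prior criminal record (−30%): $128,750 × 0.7 = $90,125.
Offense committed while released on bail in another case (+20%): $90,125 × 1.2 = $108,150.
$108,150 is at or above the $1,500 minimum.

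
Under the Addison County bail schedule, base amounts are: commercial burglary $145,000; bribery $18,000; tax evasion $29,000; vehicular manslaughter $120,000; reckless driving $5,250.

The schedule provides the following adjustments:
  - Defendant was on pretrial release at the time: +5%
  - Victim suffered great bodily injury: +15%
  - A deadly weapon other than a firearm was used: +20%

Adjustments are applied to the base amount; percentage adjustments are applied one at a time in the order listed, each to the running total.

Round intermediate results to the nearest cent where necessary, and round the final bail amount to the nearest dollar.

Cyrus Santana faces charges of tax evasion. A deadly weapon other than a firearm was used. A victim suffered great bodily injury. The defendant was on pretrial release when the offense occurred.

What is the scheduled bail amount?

Base amounts from the schedule: tax evasion $29,000.
Single charge. Combined base = $29,000.
Defendant was on pretrial release at the time (+5%): $29,000 × 1.05 = $30,450.
Victim suffered great bodily injury (+15%): $30,450 × 1.15 = $35,017.50.
A deadly weapon other than a firearm was used (+20%): $35,017.50 × 1.2 = $42,021.

$42,021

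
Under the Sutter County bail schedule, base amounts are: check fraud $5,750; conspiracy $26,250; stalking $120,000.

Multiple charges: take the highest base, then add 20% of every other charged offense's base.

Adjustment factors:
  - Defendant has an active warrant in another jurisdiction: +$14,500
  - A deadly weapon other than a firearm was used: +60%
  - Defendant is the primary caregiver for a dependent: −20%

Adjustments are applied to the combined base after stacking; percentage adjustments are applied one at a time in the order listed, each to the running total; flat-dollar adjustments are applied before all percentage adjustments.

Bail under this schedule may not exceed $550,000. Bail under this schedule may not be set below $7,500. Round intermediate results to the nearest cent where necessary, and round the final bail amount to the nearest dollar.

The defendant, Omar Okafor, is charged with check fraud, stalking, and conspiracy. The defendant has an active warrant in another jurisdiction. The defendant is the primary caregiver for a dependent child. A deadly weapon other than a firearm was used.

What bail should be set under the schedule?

$180,352

Base amounts from the schedule: check fraud $5,750; stalking $120,000; conspiracy $26,250.
Stacking rule: highest base plus 20% of each additional charge. Highest is stalking at $120,000. Additional: $5,750 × 20% = $1,150; $26,250 × 20% = $5,250. Combined base = $120,000 + $6,400 = $126,400.
Defendant has an active warrant in another jurisdiction (+$14,500 flat): $126,400 + $14,500 = $140,900.
A deadly weapon other than a firearm was used (+60%): $140,900 × 1.6 = $225,440.
Defendant is the primary caregiver for a dependent (−20%): $225,440 × 0.8 = $180,352.
$180,352 is within the $550,000 maximum.
$180,352 is at or above the $7,500 minimum.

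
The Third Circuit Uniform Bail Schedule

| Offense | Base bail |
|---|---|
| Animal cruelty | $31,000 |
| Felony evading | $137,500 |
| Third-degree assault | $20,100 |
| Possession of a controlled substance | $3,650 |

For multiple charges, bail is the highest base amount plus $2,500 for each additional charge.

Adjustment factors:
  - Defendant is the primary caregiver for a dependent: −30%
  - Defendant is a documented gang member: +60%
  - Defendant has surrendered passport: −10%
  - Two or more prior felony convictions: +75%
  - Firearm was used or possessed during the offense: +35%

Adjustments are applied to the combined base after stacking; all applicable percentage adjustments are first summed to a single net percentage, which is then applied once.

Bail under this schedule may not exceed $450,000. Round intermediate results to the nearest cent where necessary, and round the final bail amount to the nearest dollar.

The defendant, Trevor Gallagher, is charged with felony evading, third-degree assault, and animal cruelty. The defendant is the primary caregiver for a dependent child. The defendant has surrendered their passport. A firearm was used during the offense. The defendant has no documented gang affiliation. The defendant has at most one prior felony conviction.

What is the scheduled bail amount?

$135,375

Base amounts from the schedule: felony evading $137,500; third-degree assault $20,100; animal cruelty $31,000.
Stacking rule: highest base plus $2,500 per additional charge. Highest is felony evading at $137,500; 2 additional charges → +$5,000. Combined base = $142,500.
Net percentage adjustment: −30% −10% +35% = −5%. $142,500 × 0.95 = $135,375.
$135,375 is within the $450,000 maximum.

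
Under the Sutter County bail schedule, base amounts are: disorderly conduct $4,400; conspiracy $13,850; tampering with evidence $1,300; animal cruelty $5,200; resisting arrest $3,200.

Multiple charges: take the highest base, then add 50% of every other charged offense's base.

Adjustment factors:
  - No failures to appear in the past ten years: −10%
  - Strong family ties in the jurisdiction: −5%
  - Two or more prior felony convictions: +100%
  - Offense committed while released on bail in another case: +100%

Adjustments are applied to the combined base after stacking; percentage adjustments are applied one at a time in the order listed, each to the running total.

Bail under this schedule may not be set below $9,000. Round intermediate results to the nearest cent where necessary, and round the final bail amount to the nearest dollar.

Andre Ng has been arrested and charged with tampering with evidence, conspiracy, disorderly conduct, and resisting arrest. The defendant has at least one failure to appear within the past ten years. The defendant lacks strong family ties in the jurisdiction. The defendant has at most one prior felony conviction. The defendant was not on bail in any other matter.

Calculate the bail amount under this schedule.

Base amounts from the schedule: tampering with evidence $1,300; conspiracy $13,850; disorderly conduct $4,400; resisting arrest $3,200.
Stacking rule: highest base plus 50% of each additional charge. Highest is conspiracy at $13,850. Additional: $1,300 × 50% = $650; $4,400 × 50% = $2,200; $3,200 × 50% = $1,600. Combined base = $13,850 + $4,450 = $18,300.
No adjustment factors apply to this defendant.
$18,300 is at or above the $9,000 minimum.

$18,300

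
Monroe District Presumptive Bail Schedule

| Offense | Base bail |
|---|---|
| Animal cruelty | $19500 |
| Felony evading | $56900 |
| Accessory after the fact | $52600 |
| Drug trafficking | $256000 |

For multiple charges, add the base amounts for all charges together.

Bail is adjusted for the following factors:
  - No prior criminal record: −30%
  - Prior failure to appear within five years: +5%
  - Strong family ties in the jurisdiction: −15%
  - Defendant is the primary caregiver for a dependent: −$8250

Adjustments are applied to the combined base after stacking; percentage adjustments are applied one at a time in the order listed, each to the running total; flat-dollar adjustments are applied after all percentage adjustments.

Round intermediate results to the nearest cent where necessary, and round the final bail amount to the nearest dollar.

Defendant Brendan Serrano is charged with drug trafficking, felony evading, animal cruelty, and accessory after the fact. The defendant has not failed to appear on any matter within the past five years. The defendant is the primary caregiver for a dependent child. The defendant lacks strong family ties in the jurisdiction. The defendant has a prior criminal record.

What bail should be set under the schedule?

$376750

Base amounts from the schedule: drug trafficking $256000; felony evading $56900; animal cruelty $19500; accessory after the fact $52600.
Stacking rule: sum of all bases. $256000 + $56900 + $19500 + $52600 = $385000.
Defendant is the primary caregiver for a dependent (−$8250 flat): $385000 − $8250 = $376750.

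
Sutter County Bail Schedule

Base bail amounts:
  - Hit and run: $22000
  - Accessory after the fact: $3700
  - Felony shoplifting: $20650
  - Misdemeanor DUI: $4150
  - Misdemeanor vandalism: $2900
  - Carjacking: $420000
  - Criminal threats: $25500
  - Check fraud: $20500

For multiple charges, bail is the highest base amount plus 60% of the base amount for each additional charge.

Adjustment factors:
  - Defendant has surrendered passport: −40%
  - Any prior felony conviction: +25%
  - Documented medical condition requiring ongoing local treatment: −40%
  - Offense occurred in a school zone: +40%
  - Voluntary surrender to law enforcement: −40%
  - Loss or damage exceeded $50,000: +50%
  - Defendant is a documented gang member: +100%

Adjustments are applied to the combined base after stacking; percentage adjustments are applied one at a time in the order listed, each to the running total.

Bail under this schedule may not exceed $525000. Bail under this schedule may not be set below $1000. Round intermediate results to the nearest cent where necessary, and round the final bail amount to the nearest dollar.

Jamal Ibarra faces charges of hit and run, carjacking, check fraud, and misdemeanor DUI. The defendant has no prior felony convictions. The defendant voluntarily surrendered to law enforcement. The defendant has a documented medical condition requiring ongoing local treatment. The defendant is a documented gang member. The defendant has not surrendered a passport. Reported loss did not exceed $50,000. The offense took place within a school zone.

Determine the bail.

$451574

Base amounts from the schedule: hit and run $22000; carjacking $420000; check fraud $20500; misdemeanor DUI $4150.
Stacking rule: highest base plus 60% of each additional charge. Highest is carjacking at $420000. Additional: $22000 × 60% = $13200; $20500 × 60% = $12300; $4150 × 60% = $2490. Combined base = $420000 + $27990 = $447990.
Documented medical condition requiring ongoing local treatment (−40%): $447990 × 0.6 = $268794.
Offense occurred in a school zone (+40%): $268794 × 1.4 = $376311.60.
Voluntary surrender to law enforcement (−40%): $376311.60 × 0.6 = $225786.96.
Defendant is a documented gang member (+100%): $225786.96 × 2 = $451573.92.
$451573.92 is within the $525000 maximum.
$451573.92 is at or above the $1000 minimum.
Rounded to the nearest dollar: $451574.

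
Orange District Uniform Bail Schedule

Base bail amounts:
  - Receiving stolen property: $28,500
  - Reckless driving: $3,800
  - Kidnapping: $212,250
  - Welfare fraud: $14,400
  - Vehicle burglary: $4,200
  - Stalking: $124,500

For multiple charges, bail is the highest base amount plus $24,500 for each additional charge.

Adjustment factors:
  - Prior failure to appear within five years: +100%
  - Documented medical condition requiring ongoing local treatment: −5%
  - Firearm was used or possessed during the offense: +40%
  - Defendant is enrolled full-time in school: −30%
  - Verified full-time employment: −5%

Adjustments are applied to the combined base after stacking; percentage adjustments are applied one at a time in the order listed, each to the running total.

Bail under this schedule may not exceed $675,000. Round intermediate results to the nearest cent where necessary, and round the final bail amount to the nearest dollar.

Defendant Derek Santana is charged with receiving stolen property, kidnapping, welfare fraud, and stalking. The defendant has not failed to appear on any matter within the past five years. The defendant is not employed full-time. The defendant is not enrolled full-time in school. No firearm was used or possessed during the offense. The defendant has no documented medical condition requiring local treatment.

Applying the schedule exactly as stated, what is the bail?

Base amounts from the schedule: receiving stolen property $28,500; kidnapping $212,250; welfare fraud $14,400; stalking $124,500.
Stacking rule: highest base plus $24,500 per additional charge. Highest is kidnapping at $212,250; 3 additional charges → +$73,500. Combined base = $285,750.
No adjustment factors apply to this defendant.
$285,750 is within the $675,000 maximum.

$285,750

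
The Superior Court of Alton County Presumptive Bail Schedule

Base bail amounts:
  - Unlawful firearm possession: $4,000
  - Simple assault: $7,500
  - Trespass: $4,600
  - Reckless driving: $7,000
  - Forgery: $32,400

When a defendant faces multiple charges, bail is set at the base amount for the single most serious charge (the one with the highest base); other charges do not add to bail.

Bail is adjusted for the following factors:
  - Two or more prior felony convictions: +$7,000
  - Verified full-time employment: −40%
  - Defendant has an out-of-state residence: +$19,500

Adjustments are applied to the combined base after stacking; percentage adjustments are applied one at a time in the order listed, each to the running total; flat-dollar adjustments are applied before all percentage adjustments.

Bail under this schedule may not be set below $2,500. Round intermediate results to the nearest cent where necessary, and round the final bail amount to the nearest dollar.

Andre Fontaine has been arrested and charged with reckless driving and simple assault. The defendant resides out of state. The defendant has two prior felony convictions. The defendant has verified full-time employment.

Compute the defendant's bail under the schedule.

$20,400

Base amounts from the schedule: reckless driving $7,000; simple assault $7,500.
Stacking rule: use the highest base only. Highest is simple assault at $7,500. Combined base = $7,500.
Two or more prior felony convictions (+$7,000 flat): $7,500 + $7,000 = $14,500.
Defendant has an out-of-state residence (+$19,500 flat): $14,500 + $19,500 = $34,000.
Verified full-time employment (−40%): $34,000 × 0.6 = $20,400.
$20,400 is at or above the $2,500 minimum.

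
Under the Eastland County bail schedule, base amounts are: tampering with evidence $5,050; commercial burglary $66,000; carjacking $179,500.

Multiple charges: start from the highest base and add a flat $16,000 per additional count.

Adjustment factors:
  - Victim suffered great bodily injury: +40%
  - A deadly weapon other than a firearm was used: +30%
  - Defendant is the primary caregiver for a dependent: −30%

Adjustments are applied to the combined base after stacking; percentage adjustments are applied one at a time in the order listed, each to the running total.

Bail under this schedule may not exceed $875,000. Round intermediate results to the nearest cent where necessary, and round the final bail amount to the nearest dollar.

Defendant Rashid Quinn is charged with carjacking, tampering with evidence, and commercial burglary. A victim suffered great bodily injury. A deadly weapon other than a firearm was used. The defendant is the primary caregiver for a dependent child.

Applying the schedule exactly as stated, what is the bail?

$269,451

Base amounts from the schedule: carjacking $179,500; tampering with evidence $5,050; commercial burglary $66,000.
Stacking rule: highest base plus $16,000 per additional charge. Highest is carjacking at $179,500; 2 additional charges → +$32,000. Combined base = $211,500.
Victim suffered great bodily injury (+40%): $211,500 × 1.4 = $296,100.
A deadly weapon other than a firearm was used (+30%): $296,100 × 1.3 = $384,930.
Defendant is the primary caregiver for a dependent (−30%): $384,930 × 0.7 = $269,451.
$269,451 is within the $875,000 maximum.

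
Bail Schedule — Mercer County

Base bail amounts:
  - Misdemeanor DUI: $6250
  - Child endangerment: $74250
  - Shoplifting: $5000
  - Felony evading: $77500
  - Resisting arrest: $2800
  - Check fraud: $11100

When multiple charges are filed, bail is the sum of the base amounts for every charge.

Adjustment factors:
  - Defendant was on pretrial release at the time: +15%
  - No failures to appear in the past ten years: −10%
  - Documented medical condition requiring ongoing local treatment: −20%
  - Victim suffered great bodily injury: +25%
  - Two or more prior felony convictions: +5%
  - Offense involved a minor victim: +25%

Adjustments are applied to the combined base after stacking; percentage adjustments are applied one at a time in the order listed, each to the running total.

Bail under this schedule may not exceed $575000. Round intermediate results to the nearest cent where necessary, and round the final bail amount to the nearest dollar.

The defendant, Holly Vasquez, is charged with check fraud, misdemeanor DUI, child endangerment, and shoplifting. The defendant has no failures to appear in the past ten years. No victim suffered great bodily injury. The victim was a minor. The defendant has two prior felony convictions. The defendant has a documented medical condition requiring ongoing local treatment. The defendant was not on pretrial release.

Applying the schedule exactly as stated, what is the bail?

Base amounts from the schedule: check fraud $11100; misdemeanor DUI $6250; child endangerment $74250; shoplifting $5000.
Stacking rule: sum of all bases. $11100 + $6250 + $74250 + $5000 = $96600.
No failures to appear in the past ten years (−10%): $96600 × 0.9 = $86940.
Documented medical condition requiring ongoing local treatment (−20%): $86940 × 0.8 = $69552.
Two or more prior felony convictions (+5%): $69552 × 1.05 = $73029.60.
Offense involved a minor victim (+25%): $73029.60 × 1.25 = $91287.
$91287 is within the $575000 maximum.

$91287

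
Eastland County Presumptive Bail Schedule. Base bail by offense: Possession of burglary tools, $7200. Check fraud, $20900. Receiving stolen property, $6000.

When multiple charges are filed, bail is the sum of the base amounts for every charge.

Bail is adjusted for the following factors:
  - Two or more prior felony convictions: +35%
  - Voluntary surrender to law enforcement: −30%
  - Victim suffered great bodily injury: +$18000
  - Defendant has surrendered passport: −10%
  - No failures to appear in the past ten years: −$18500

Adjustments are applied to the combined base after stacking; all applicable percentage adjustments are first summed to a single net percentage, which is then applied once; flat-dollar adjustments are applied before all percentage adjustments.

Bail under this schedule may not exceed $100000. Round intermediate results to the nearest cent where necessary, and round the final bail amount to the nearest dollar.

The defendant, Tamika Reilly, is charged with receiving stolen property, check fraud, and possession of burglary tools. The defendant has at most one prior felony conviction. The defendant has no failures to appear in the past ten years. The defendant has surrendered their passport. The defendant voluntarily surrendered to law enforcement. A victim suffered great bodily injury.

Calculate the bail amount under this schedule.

$20160

Base amounts from the schedule: receiving stolen property $6000; check fraud $20900; possession of burglary tools $7200.
Stacking rule: sum of all bases. $6000 + $20900 + $7200 = $34100.
Victim suffered great bodily injury (+$18000 flat): $34100 + $18000 = $52100.
No failures to appear in the past ten years (−$18500 flat): $52100 − $18500 = $33600.
Net percentage adjustment: −30% −10% = −40%. $33600 × 0.6 = $20160.
$20160 is within the $100000 maximum.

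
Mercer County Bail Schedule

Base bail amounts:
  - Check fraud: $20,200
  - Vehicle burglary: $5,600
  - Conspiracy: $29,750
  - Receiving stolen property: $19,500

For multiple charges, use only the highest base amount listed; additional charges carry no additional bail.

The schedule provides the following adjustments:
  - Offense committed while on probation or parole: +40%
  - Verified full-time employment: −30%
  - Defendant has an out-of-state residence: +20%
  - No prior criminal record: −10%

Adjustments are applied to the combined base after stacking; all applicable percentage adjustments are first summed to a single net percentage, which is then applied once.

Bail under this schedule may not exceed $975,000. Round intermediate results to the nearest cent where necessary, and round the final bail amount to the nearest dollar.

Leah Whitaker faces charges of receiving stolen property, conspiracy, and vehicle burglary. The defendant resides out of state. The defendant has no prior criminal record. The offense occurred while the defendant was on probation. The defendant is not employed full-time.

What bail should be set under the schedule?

Base amounts from the schedule: receiving stolen property $19,500; conspiracy $29,750; vehicle burglary $5,600.
Stacking rule: use the highest base only. Highest is conspiracy at $29,750. Combined base = $29,750.
Net percentage adjustment: +40% +20% −10% = +50%. $29,750 × 1.5 = $44,625.
$44,625 is within the $975,000 maximum.

$44,625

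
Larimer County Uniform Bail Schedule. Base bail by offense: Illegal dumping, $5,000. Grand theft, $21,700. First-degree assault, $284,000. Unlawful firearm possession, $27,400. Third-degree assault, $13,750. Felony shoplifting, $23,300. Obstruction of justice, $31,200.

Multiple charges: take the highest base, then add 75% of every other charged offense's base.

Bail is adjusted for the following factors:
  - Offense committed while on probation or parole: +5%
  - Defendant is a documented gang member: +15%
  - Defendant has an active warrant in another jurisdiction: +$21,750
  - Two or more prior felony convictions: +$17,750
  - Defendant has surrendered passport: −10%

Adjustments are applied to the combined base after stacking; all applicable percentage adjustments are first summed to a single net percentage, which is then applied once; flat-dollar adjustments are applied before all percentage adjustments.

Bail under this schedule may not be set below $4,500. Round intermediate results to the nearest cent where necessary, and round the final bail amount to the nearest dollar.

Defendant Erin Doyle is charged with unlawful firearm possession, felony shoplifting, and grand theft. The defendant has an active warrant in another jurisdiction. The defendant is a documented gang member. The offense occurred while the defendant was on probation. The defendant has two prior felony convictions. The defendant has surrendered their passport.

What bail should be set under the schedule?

Base amounts from the schedule: unlawful firearm possession $27,400; felony shoplifting $23,300; grand theft $21,700.
Stacking rule: highest base plus 75% of each additional charge. Highest is unlawful firearm possession at $27,400. Additional: $23,300 × 75% = $17,475; $21,700 × 75% = $16,275. Combined base = $27,400 + $33,750 = $61,150.
Defendant has an active warrant in another jurisdiction (+$21,750 flat): $61,150 + $21,750 = $82,900.
Two or more prior felony convictions (+$17,750 flat): $82,900 + $17,750 = $100,650.
Net percentage adjustment: +5% +15% −10% = +10%. $100,650 × 1.1 = $110,715.
$110,715 is at or above the $4,500 minimum.

$110,715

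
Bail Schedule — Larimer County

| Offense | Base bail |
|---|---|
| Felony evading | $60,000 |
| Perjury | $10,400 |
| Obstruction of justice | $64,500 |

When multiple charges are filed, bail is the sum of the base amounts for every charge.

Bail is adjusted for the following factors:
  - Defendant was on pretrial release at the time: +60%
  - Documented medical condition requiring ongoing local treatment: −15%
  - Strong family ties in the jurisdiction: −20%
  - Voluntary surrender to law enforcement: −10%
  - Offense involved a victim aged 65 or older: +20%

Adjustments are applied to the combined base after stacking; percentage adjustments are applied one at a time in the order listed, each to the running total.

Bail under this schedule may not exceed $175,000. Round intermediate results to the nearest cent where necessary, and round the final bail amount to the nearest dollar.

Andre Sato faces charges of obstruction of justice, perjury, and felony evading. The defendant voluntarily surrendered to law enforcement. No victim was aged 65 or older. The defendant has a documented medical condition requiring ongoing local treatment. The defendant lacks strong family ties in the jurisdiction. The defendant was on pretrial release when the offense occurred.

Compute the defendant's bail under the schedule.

Base amounts from the schedule: obstruction of justice $64,500; perjury $10,400; felony evading $60,000.
Stacking rule: sum of all bases. $64,500 + $10,400 + $60,000 = $134,900.
Defendant was on pretrial release at the time (+60%): $134,900 × 1.6 = $215,840.
Documented medical condition requiring ongoing local treatment (−15%): $215,840 × 0.85 = $183,464.
Voluntary surrender to law enforcement (−10%): $183,464 × 0.9 = $165,117.60.
$165,117.60 is within the $175,000 maximum.
Rounded to the nearest dollar: $165,118.

$165,118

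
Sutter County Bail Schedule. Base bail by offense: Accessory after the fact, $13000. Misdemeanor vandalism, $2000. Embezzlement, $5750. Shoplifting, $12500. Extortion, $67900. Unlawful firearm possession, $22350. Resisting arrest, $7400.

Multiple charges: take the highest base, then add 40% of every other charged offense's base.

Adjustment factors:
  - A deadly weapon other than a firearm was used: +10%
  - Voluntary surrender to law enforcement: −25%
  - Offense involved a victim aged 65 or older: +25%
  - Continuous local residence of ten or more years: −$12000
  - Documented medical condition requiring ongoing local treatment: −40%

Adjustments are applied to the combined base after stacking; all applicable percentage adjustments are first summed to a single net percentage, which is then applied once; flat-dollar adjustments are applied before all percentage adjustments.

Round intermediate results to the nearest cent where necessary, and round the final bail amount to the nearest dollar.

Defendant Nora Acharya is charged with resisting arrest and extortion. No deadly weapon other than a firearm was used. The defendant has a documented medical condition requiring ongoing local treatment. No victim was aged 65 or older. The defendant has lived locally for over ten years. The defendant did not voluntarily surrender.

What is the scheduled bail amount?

$35316

Base amounts from the schedule: resisting arrest $7400; extortion $67900.
Stacking rule: highest base plus 40% of each additional charge. Highest is extortion at $67900. Additional: $7400 × 40% = $2960. Combined base = $67900 + $2960 = $70860.
Continuous local residence of ten or more years (−$12000 flat): $70860 − $12000 = $58860.
Documented medical condition requiring ongoing local treatment (−40%): $58860 × 0.6 = $35316.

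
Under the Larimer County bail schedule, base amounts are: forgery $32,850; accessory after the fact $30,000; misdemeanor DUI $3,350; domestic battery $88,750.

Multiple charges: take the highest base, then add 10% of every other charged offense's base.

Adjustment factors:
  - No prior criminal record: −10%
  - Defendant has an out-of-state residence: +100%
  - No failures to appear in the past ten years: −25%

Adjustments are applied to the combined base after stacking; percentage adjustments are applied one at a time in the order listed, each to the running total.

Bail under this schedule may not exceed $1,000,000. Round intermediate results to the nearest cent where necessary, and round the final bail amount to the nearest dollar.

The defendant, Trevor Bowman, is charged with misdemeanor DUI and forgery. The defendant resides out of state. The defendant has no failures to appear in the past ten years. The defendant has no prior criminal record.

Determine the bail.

$44,800

Base amounts from the schedule: misdemeanor DUI $3,350; forgery $32,850.
Stacking rule: highest base plus 10% of each additional charge. Highest is forgery at $32,850. Additional: $3,350 × 10% = $335. Combined base = $32,850 + $335 = $33,185.
No prior criminal record (−10%): $33,185 × 0.9 = $29,866.50.
Defendant has an out-of-state residence (+100%): $29,866.50 × 2 = $59,733.
No failures to appear in the past ten years (−25%): $59,733 × 0.75 = $44,799.75.
$44,799.75 is within the $1,000,000 maximum.
Rounded to the nearest dollar: $44,800.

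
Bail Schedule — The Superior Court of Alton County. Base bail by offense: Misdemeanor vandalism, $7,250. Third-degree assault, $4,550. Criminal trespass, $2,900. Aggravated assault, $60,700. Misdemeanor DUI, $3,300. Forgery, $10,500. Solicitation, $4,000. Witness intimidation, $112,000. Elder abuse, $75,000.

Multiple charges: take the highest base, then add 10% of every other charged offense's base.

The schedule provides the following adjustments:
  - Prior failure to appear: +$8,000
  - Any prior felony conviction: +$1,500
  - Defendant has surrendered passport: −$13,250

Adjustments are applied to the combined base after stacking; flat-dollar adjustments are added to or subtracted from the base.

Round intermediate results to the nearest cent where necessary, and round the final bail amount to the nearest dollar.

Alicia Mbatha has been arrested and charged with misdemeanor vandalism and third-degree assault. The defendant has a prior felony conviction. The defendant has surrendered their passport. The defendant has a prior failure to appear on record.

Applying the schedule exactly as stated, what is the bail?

Base amounts from the schedule: misdemeanor vandalism $7,250; third-degree assault $4,550.
Stacking rule: highest base plus 10% of each additional charge. Highest is misdemeanor vandalism at $7,250. Additional: $4,550 × 10% = $455. Combined base = $7,250 + $455 = $7,705.
Prior failure to appear (+$8,000 flat): $7,705 + $8,000 = $15,705.
Any prior felony conviction (+$1,500 flat): $15,705 + $1,500 = $17,205.
Defendant has surrendered passport (−$13,250 flat): $17,205 − $13,250 = $3,955.

$3,955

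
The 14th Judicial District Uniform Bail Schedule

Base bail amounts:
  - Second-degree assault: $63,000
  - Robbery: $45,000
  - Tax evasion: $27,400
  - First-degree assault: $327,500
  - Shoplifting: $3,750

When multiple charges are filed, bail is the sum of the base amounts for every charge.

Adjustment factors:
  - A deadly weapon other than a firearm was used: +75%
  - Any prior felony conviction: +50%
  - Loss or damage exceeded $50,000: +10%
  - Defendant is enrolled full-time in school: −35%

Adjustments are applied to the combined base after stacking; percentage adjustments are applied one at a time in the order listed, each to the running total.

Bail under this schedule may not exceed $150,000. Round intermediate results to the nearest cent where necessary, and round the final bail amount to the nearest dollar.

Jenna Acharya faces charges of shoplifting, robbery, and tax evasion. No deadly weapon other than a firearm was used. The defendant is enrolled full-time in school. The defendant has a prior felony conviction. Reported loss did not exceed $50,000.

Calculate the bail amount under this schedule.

Base amounts from the schedule: shoplifting $3,750; robbery $45,000; tax evasion $27,400.
Stacking rule: sum of all bases. $3,750 + $45,000 + $27,400 = $76,150.
Any prior felony conviction (+50%): $76,150 × 1.5 = $114,225.
Defendant is enrolled full-time in school (−35%): $114,225 × 0.65 = $74,246.25.
$74,246.25 is within the $150,000 maximum.
Rounded to the nearest dollar: $74,246.

$74,246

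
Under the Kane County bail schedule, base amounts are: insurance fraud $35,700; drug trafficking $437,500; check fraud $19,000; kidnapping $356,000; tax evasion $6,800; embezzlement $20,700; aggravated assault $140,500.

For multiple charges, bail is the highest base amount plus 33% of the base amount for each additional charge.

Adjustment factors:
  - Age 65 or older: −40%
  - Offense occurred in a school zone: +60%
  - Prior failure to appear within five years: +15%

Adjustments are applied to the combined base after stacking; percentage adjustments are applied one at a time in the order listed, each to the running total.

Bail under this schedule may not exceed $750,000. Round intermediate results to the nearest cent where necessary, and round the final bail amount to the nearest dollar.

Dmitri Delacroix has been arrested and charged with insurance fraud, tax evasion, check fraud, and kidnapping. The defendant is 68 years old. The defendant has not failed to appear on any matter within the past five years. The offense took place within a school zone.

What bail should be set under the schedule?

Base amounts from the schedule: insurance fraud $35,700; tax evasion $6,800; check fraud $19,000; kidnapping $356,000.
Stacking rule: highest base plus 33% of each additional charge. Highest is kidnapping at $356,000. Additional: $35,700 × 33% = $11,781; $6,800 × 33% = $2,244; $19,000 × 33% = $6,270. Combined base = $356,000 + $20,295 = $376,295.
Age 65 or older (−40%): $376,295 × 0.6 = $225,777.
Offense occurred in a school zone (+60%): $225,777 × 1.6 = $361,243.20.
$361,243.20 is within the $750,000 maximum.
Rounded to the nearest dollar: $361,243.

$361,243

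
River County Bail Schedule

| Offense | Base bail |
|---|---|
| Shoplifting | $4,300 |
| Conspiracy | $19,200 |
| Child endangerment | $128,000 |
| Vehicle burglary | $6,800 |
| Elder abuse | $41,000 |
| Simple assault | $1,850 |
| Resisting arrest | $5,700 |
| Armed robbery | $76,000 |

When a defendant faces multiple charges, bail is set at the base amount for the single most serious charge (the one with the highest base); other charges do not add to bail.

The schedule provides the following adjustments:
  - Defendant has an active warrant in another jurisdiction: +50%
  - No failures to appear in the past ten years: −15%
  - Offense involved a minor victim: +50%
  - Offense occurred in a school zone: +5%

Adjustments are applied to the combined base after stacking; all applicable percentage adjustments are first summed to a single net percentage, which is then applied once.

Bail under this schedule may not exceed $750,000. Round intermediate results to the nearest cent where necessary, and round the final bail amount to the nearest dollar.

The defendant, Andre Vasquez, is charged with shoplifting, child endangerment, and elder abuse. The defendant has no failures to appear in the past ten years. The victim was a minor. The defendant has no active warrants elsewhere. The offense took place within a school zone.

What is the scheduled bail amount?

$179,200

Base amounts from the schedule: shoplifting $4,300; child endangerment $128,000; elder abuse $41,000.
Stacking rule: use the highest base only. Highest is child endangerment at $128,000. Combined base = $128,000.
Net percentage adjustment: −15% +50% +5% = +40%. $128,000 × 1.4 = $179,200.
$179,200 is within the $750,000 maximum.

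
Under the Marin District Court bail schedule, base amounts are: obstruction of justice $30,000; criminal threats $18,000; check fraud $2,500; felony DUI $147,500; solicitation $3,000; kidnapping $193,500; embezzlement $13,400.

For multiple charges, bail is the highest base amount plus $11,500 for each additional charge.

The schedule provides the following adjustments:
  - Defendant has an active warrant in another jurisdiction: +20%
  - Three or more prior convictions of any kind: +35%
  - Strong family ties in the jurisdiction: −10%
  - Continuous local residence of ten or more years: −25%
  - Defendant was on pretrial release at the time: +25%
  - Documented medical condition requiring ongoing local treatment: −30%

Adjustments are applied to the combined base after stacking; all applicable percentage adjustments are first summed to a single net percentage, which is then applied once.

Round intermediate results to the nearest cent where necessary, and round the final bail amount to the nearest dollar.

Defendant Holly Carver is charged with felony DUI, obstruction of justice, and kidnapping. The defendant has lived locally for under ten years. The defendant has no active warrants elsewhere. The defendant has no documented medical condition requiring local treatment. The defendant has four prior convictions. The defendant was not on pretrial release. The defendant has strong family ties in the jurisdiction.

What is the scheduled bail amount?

Base amounts from the schedule: felony DUI $147,500; obstruction of justice $30,000; kidnapping $193,500.
Stacking rule: highest base plus $11,500 per additional charge. Highest is kidnapping at $193,500; 2 additional charges → +$23,000. Combined base = $216,500.
Net percentage adjustment: +35% −10% = +25%. $216,500 × 1.25 = $270,625.

$270,625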